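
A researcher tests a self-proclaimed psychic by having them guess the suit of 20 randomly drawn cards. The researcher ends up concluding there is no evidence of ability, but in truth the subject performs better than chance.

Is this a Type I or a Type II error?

Type II error

The null hypothesis here is that the subject is guessing at random (p = 1/4).
'Concluding there is no evidence of ability' corresponds to failing to reject H₀.
H₀ was not rejected but H₀ is false — a Type II error (false negative).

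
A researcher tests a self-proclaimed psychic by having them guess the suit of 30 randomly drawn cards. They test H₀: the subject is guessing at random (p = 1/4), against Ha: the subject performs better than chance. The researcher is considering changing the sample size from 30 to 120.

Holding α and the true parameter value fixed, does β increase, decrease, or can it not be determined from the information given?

A larger sample reduces the standard error, pulling the sampling distribution under Ha further from the non-rejection region.

It decreases.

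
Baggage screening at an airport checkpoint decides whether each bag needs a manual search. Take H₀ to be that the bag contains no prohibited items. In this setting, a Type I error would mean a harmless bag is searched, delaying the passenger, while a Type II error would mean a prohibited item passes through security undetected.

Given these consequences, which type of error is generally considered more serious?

Type II error

The Type II consequence (a prohibited item passes through security undetected) is more severe than the Type I consequence (a harmless bag is searched, delaying the passenger).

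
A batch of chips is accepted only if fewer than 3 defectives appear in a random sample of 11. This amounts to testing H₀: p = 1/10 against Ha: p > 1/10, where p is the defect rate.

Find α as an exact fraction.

Under H₀, X ~ Binomial(11, 1/10); the Type I error rate is P(X ≥ 3).
Computing the lower-tail complement: 1 − 18208762983/20000000000 = 1791237017/20000000000.

1791237017/20000000000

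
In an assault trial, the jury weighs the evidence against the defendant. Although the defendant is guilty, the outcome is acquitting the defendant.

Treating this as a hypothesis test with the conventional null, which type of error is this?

The null hypothesis here is that the defendant is innocent.
'Acquitting the defendant' corresponds to failing to reject H₀.
H₀ was not rejected but H₀ is false — a Type II error (false negative).

Type II error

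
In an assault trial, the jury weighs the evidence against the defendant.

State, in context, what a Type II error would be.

A Type II error would mean concluding that the defendant is innocent (or at least failing to establish that the defendant is guilty) when in fact the defendant is guilty.

With the conventional null hypothesis that the defendant is innocent:
A Type II error is failing to reject H₀ when H₀ is false.
Here that means acquitting the defendant when actually the defendant is guilty.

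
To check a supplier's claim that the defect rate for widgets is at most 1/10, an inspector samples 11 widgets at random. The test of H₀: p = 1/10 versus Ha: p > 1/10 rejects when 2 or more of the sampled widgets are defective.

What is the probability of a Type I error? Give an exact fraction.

1513215599/5000000000

α = P(reject H₀ | H₀ true) = P(S ≥ 2 | p = 1/10), S ~ Binomial(11, 1/10).
Via the complement, α = 1 − Σ_{j=0}^{1} C(11,j)(1/10)^j(9/10)^{11-j} = 1513215599/5000000000.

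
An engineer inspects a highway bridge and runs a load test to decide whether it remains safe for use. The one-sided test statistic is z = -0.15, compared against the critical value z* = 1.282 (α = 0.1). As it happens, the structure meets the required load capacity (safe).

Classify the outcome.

No error (correct decision).

The conventional null hypothesis is that the structure meets the required load capacity (safe).
Since z = -0.15 ≤ z* = 1.282, H₀ is not rejected.
H₀ is true (actually the structure meets the required load capacity (safe)).
The decision matches the true state — no error.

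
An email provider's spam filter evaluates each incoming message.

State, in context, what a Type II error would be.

A Type II error would mean concluding that the message is legitimate (not spam) (or at least failing to establish that the message is spam) when in fact the message is spam.

With the conventional null hypothesis that the message is legitimate (not spam):
A Type II error is failing to reject H₀ when H₀ is false.
Here that means delivering the message to the inbox when actually the message is spam.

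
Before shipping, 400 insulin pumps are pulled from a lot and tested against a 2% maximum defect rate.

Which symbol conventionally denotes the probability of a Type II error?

P(Type II error) = P(fail to reject H₀ | H₀ false) = β.

β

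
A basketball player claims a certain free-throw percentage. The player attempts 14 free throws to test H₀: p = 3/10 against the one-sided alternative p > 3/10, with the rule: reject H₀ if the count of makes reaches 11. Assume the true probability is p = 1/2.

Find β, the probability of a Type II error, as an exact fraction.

7957/8192

A Type II error is failing to reject when Ha holds: with p = 1/2, β = P(K ≤ 10).
Adding the binomial probabilities P(K=0)+…+P(K=10) at p = 1/2 gives 7957/8192.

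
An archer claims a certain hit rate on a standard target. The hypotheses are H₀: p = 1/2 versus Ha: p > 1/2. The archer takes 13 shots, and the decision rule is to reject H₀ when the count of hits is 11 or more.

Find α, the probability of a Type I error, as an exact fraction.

α = P(reject H₀ | H₀ true) = P(S ≥ 11 | p = 1/2), with S ~ Binomial(13, 1/2).
P(S ≥ 11) = [C(13,11) + C(13,12) + C(13,13)] / 2^13 = (78 + 13 + 1) / 8192 = 92/8192 = 23/2048.

23/2048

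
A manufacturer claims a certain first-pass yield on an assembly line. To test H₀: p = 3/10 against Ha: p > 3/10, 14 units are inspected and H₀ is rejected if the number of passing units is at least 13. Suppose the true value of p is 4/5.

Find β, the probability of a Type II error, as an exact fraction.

Under the alternative p = 4/5, Y ~ Binomial(14, 4/5); β is the probability the test does not reject, P(Y < 13).
Equivalently, β = 1 − P(Y ≥ 13) = 4895556073/6103515625.

4895556073/6103515625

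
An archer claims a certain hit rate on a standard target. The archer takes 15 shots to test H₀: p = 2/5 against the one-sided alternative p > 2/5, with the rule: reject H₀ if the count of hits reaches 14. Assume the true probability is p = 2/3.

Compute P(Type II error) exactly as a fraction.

β = P(fail to reject H₀ | Ha true) = P(K ≤ 13 | p = 2/3), K ~ Binomial(15, 2/3).
Adding the binomial probabilities P(K=0)+…+P(K=13) at p = 2/3 gives 14070379/14348907.

14070379/14348907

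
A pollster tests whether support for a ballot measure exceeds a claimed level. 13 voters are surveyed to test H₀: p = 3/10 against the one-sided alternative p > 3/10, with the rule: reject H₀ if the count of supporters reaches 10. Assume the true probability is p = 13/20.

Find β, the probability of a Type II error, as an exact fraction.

Under the alternative p = 13/20, X ~ Binomial(13, 13/20); β is the probability the test does not reject, P(X < 10).
Adding the binomial probabilities P(X=0)+…+P(X=9) at p = 13/20 gives 739046497348117/1024000000000000.

739046497348117/1024000000000000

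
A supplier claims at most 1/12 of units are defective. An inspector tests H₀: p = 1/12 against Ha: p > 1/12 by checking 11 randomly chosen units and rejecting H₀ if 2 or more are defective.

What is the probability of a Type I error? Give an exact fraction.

86192514733/371504185344

α = P(reject H₀ | H₀ true) = P(X ≥ 2 | p = 1/12), X ~ Binomial(11, 1/12).
Via the complement, α = 1 − Σ_{j=0}^{1} C(11,j)(1/12)^j(11/12)^{11-j} = 86192514733/371504185344.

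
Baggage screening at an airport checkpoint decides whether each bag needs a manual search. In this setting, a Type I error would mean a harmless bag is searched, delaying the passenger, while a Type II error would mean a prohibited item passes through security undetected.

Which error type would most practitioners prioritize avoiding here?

Type II error

The Type II consequence (a prohibited item passes through security undetected) is more severe than the Type I consequence (a harmless bag is searched, delaying the passenger).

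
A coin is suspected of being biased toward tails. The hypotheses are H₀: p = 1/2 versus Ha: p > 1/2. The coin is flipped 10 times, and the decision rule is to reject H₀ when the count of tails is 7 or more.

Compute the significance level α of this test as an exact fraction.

11/64

α = P(reject H₀ | H₀ true) = P(S ≥ 7 | p = 1/2), with S ~ Binomial(10, 1/2).
Summing the upper tail: (120 + 45 + 10 + 1) / 2^10 = 176/1024 = 11/64.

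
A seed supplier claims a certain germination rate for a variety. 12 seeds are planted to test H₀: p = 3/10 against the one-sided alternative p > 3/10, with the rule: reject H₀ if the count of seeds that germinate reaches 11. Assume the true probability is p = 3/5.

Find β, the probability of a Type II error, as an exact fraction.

239357656/244140625

β = P(fail to reject H₀ | Ha true) = P(S ≤ 10 | p = 3/5), S ~ Binomial(12, 3/5).
Equivalently, β = 1 − P(S ≥ 11) = 239357656/244140625.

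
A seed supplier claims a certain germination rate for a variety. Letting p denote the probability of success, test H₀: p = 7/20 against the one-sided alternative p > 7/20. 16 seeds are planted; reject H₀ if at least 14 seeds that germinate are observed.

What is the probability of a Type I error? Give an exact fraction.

2955017928403093/131072000000000000000

Under H₀, S ~ Binomial(16, 7/20), and α = P(S ≥ 14).
P(S ≥ 14) = Σ_{j=14}^{16} C(16,j)·(7/20)^j·(13/20)^{16-j} = 2955017928403093/131072000000000000000.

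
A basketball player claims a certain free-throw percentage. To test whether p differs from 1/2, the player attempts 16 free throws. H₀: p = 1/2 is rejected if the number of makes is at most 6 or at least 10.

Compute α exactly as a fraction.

14893/32768

Under H₀, X ~ Binomial(16, 1/2); α is the probability of landing in either tail, P(X ≤ 6) + P(X ≥ 10).
Each tail has probability (1 + 16 + 120 + 560 + 1820 + 4368 + 8008)/65536; doubling gives α = 29786/65536 = 14893/32768.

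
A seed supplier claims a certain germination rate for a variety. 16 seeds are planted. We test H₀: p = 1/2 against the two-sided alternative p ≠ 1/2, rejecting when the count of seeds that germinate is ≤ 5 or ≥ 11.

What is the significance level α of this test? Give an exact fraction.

6885/32768

α = P(X ≤ 5 or X ≥ 11 | p = 1/2), X ~ Binomial(16, 1/2).
The two tails are symmetric, so α = 2·(1 + 16 + 120 + 560 + 1820 + 4368)/2^16 = 13770/65536 = 6885/32768.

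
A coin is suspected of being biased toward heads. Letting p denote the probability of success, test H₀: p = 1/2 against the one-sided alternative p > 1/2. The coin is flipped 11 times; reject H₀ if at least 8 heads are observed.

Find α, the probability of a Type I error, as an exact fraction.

The Type I error probability is α = P(X ≥ 8) computed under H₀, where X ~ Binomial(11, 1/2).
That's C(11,8) + C(11,9) + C(11,10) + C(11,11) over 2^11, i.e. (165 + 55 + 11 + 1)/2048 = 232/2048 = 29/256.

29/256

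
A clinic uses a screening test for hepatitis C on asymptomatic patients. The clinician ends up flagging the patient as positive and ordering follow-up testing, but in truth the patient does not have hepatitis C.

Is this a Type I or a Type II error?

Type I error

The null hypothesis here is that the patient does not have hepatitis C.
'Flagging the patient as positive and ordering follow-up testing' corresponds to rejecting H₀.
H₀ was rejected but H₀ is true — a Type I error (false positive).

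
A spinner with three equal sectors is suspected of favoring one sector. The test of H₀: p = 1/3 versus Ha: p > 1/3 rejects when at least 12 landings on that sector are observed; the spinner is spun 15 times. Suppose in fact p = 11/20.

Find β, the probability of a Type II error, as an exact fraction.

7844484964274060391/8192000000000000000

β = P(fail to reject H₀ | Ha true) = P(K ≤ 11 | p = 11/20), K ~ Binomial(15, 11/20).
Summing C(15,j)·(11/20)^j·(9/20)^{15-j} for j = 0..11 gives 7844484964274060391/8192000000000000000.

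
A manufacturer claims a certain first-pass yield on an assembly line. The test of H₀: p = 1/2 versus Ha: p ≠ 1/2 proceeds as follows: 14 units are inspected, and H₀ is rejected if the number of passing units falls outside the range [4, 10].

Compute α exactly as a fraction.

α = P(X ≤ 3 or X ≥ 11 | p = 1/2), X ~ Binomial(14, 1/2).
Each tail has probability (1 + 14 + 91 + 364)/16384; doubling gives α = 940/16384 = 235/4096.

235/4096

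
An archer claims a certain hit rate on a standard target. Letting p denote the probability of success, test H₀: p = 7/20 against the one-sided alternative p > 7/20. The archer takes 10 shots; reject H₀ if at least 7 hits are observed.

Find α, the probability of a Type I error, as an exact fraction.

α = P(reject H₀ | H₀ true) = P(Y ≥ 7 | p = 7/20), with Y ~ Binomial(10, 7/20).
Adding the binomial terms for j = 7 through 10 with p = 7/20 yields 66622158071/2560000000000.

66622158071/2560000000000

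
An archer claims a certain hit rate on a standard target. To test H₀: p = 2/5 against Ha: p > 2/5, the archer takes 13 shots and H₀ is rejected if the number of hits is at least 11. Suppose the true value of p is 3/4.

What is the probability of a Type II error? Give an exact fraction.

22394171/33554432

β = P(fail to reject H₀ | Ha true) = P(K ≤ 10 | p = 3/4), K ~ Binomial(13, 3/4).
Summing C(13,j)·(3/4)^j·(1/4)^{13-j} for j = 0..10 gives 22394171/33554432.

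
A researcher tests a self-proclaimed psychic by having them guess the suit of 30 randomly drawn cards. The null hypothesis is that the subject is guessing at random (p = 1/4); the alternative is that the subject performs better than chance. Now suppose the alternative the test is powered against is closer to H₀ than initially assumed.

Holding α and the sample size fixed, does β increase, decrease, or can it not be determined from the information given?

When the true parameter is near the null value, the test has a harder time distinguishing Ha from H₀.

It increases.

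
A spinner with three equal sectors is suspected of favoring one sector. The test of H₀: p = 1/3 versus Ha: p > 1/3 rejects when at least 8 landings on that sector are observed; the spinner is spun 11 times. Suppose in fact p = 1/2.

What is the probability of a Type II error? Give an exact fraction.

227/256

β = P(fail to reject H₀ | Ha true) = P(X ≤ 7 | p = 1/2), X ~ Binomial(11, 1/2).
Adding the binomial probabilities P(X=0)+…+P(X=7) at p = 1/2 gives 227/256.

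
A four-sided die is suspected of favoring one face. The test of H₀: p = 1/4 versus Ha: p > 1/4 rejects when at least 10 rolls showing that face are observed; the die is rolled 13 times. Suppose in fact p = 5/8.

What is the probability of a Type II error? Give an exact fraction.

107331531597/137438953472

Under the alternative p = 5/8, S ~ Binomial(13, 5/8); β is the probability the test does not reject, P(S < 10).
Adding the binomial probabilities P(S=0)+…+P(S=9) at p = 5/8 gives 107331531597/137438953472.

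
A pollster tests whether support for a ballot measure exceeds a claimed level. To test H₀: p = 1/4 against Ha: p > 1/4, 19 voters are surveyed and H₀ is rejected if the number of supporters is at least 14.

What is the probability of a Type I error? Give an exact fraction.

395915/34359738368

Under H₀, Y ~ Binomial(19, 1/4), and α = P(Y ≥ 14).
Summing C(19,j)(1/4)^j(3/4)^{19−j} for j = 14,…,19 gives 395915/34359738368.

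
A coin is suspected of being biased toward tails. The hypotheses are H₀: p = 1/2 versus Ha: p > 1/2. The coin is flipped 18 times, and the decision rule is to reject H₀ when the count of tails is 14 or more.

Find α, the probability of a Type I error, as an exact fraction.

253/16384

α = P(reject H₀ | H₀ true) = P(K ≥ 14 | p = 1/2), with K ~ Binomial(18, 1/2).
That's C(18,14) + C(18,15) + C(18,16) + C(18,17) + C(18,18) over 2^18, i.e. (3060 + 816 + 153 + 18 + 1)/262144 = 4048/262144 = 253/16384.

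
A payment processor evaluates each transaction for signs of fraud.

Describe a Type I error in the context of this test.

With the conventional null hypothesis that the transaction is legitimate:
A Type I error is rejecting H₀ when H₀ is true.
Here that means blocking the transaction and freezing the card when actually the transaction is legitimate.

A Type I error would mean concluding that the transaction is fraudulent when in fact the transaction is legitimate.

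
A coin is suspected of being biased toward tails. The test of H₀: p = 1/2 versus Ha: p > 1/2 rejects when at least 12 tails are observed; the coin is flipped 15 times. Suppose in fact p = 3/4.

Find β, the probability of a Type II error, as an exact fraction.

144609703/268435456

Under the alternative p = 3/4, X ~ Binomial(15, 3/4); β is the probability the test does not reject, P(X < 12).
Adding the binomial probabilities P(X=0)+…+P(X=11) at p = 3/4 gives 144609703/268435456.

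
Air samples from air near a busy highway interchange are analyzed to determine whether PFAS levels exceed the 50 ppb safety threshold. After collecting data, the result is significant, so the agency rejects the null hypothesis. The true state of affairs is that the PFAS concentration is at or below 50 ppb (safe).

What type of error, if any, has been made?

Type I error

The conventional null hypothesis here is that the PFAS concentration is at or below 50 ppb (safe).
H₀ was rejected, but H₀ is actually true.
Rejecting a true null hypothesis is a Type I error (false positive).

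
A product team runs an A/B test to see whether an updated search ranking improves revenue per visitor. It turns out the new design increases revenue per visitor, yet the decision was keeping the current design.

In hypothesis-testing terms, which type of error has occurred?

The null hypothesis here is that the new design has no effect on revenue per visitor.
'Keeping the current design' corresponds to failing to reject H₀.
H₀ was not rejected but H₀ is false — a Type II error (false negative).

Type II error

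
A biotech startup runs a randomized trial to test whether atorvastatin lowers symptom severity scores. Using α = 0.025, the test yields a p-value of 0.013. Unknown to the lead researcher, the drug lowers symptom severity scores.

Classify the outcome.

The conventional null hypothesis is that the drug has no effect on symptom severity scores.
Since p = 0.013 < α = 0.025, H₀ is rejected.
H₀ is false (actually the drug lowers symptom severity scores).
The decision matches the true state — no error.

Neither — the decision is correct.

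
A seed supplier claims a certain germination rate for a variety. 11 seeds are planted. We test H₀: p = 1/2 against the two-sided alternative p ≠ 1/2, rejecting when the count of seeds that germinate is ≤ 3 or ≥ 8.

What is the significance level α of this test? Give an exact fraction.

α = P(S ≤ 3 or S ≥ 8 | p = 1/2), S ~ Binomial(11, 1/2).
Each tail has probability (1 + 11 + 55 + 165)/2048; doubling gives α = 464/2048 = 29/128.

29/128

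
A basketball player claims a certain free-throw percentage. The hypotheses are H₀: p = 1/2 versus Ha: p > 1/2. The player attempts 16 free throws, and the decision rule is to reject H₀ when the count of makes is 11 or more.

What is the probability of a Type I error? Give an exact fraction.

6885/65536

α = P(reject H₀ | H₀ true) = P(K ≥ 11 | p = 1/2), with K ~ Binomial(16, 1/2).
P(K ≥ 11) = [C(16,11) + C(16,12) + C(16,13) + C(16,14) + C(16,15) + C(16,16)] / 2^16 = (4368 + 1820 + 560 + 120 + 16 + 1) / 65536 = 6885/65536.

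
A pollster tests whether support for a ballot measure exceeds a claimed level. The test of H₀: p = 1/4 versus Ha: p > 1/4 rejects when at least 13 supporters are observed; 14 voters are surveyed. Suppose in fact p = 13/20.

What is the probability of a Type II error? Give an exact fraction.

Under the alternative p = 13/20, S ~ Binomial(14, 13/20); β is the probability the test does not reject, P(S < 13).
Summing C(14,j)·(13/20)^j·(7/20)^{14-j} for j = 0..12 gives 1604780863168259917/1638400000000000000.

1604780863168259917/1638400000000000000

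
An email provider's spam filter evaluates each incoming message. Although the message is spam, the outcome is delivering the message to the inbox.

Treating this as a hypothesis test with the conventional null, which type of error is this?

Type II error

The null hypothesis here is that the message is legitimate (not spam).
'Delivering the message to the inbox' corresponds to failing to reject H₀.
H₀ was not rejected but H₀ is false — a Type II error (false negative).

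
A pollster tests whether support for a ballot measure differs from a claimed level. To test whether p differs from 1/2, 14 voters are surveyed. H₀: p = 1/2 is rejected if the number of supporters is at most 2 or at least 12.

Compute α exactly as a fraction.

Under H₀, X ~ Binomial(14, 1/2); α is the probability of landing in either tail, P(X ≤ 2) + P(X ≥ 12).
By symmetry, α = 2·P(X ≤ 2) = 2·(1 + 14 + 91)/16384 = 212/16384 = 53/4096.

53/4096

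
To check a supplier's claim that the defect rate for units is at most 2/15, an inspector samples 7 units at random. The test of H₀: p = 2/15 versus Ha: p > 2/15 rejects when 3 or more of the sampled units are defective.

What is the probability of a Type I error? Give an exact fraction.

623128/11390625

Under H₀, X ~ Binomial(7, 2/15); the Type I error rate is P(X ≥ 3).
Via the complement, α = 1 − Σ_{j=0}^{2} C(7,j)(2/15)^j(13/15)^{7-j} = 623128/11390625.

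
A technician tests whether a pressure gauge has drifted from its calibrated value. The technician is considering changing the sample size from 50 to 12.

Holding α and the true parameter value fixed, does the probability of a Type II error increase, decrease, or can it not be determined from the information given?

It increases.

Reducing n widens both sampling distributions, so the test has less ability to distinguish Ha from H₀.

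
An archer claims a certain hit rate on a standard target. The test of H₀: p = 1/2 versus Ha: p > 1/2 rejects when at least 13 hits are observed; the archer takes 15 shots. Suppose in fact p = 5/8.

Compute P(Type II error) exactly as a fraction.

33725631854457/35184372088832

Under the alternative p = 5/8, K ~ Binomial(15, 5/8); β is the probability the test does not reject, P(K < 13).
Summing C(15,j)·(5/8)^j·(3/8)^{15-j} for j = 0..12 gives 33725631854457/35184372088832.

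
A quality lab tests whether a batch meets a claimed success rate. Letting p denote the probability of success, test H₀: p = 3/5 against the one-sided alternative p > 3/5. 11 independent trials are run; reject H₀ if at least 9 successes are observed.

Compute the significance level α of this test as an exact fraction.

The Type I error probability is α = P(Y ≥ 9) computed under H₀, where Y ~ Binomial(11, 3/5).
Adding the binomial terms for j = 9 through 11 with p = 3/5 yields 1161297/9765625.

1161297/9765625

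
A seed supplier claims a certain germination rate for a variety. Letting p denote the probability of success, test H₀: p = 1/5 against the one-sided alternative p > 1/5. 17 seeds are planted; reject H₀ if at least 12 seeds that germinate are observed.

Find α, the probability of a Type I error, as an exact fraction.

6991557/762939453125

The Type I error probability is α = P(Y ≥ 12) computed under H₀, where Y ~ Binomial(17, 1/5).
Adding the binomial terms for j = 12 through 17 with p = 1/5 yields 6991557/762939453125.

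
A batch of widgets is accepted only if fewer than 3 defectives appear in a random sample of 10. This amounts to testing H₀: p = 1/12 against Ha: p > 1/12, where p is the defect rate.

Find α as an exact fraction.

229526089/5159780352

The significance level is the probability, assuming p = 1/12, of seeing 3 or more defectives in 10 draws.
Computing the lower-tail complement: 1 − 4930254263/5159780352 = 229526089/5159780352.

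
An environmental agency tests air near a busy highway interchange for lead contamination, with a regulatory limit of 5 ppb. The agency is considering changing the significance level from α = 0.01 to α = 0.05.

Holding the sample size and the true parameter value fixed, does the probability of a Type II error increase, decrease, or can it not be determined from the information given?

With a larger α the critical value moves toward the center, so more of the Ha sampling distribution lies in the rejection region.

It decreases.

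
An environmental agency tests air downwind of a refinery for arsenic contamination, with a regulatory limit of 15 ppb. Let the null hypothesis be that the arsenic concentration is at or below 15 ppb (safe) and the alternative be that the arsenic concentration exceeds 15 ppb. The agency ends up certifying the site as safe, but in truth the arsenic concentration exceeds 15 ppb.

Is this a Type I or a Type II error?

'Certifying the site as safe' corresponds to failing to reject H₀.
H₀ was not rejected but H₀ is false — a Type II error (false negative).

Type II error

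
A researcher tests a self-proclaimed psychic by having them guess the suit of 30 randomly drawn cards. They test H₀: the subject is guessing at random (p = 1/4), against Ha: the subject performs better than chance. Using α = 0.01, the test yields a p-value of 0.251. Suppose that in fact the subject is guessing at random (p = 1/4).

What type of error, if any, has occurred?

No error — this is a correct decision.

Since p = 0.251 ≥ α = 0.01, H₀ is not rejected.
H₀ is true (actually the subject is guessing at random (p = 1/4)).
The decision matches the true state — no error.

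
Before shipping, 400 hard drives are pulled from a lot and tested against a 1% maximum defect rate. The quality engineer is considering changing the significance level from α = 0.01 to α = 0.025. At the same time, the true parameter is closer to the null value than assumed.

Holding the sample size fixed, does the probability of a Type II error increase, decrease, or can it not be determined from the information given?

The first change alone would make β decrease; the second alone would make β increase. Which effect dominates depends on the magnitudes, which are not given.

Cannot be determined from the information given.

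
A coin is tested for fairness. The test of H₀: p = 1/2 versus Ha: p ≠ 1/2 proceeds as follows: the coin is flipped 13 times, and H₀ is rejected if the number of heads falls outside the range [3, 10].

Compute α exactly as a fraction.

23/1024

Under H₀, K ~ Binomial(13, 1/2); α is the probability of landing in either tail, P(K ≤ 2) + P(K ≥ 11).
Each tail has probability (1 + 13 + 78)/8192; doubling gives α = 184/8192 = 23/1024.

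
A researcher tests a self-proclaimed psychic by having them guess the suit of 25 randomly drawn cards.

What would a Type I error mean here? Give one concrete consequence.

A Type I error would mean concluding that the subject performs better than chance when in fact the subject is guessing at random (p = 1/4). Consequence: a lucky guesser is credited with psychic ability.

With the conventional null hypothesis that the subject is guessing at random (p = 1/4):
A Type I error is rejecting H₀ when H₀ is true.
Here that means concluding the subject has some ability beyond chance when actually the subject is guessing at random (p = 1/4).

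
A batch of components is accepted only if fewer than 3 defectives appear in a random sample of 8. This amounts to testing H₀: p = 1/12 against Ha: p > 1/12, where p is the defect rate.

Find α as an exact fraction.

The significance level is the probability, assuming p = 1/12, of seeing 3 or more defectives in 8 draws.
Computing the lower-tail complement: 1 − 139953319/143327232 = 3373913/143327232.

3373913/143327232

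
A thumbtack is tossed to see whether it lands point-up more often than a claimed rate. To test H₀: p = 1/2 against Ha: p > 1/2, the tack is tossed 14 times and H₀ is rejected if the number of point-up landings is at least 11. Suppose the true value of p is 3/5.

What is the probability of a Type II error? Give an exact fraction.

Under the alternative p = 3/5, Y ~ Binomial(14, 3/5); β is the probability the test does not reject, P(Y < 11).
Equivalently, β = 1 − P(Y ≥ 11) = 5344795024/6103515625.

5344795024/6103515625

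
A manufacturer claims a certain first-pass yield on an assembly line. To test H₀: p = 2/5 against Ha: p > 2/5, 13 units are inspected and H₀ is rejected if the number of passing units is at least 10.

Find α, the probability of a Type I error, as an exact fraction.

Under H₀, K ~ Binomial(13, 2/5), and α = P(K ≥ 10).
Adding the binomial terms for j = 10 through 13 with p = 2/5 yields 1902592/244140625.

1902592/244140625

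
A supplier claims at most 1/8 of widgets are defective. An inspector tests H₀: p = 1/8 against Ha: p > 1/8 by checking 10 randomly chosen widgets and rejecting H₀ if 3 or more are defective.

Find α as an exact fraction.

32078615/268435456

Under H₀, S ~ Binomial(10, 1/8); the Type I error rate is P(S ≥ 3).
Computing the lower-tail complement: 1 − 236356841/268435456 = 32078615/268435456.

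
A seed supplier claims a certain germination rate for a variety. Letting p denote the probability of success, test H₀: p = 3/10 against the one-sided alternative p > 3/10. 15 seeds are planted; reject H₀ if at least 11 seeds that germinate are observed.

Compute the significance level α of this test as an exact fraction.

α = P(reject H₀ | H₀ true) = P(K ≥ 11 | p = 3/10), with K ~ Binomial(15, 3/10).
Summing C(15,j)(3/10)^j(7/10)^{15−j} for j = 11,…,15 gives 672234069807/1000000000000000.

672234069807/1000000000000000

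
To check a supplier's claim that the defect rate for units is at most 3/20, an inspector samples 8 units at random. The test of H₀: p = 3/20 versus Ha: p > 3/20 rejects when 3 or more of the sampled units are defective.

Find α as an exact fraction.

2693447019/25600000000

α = P(reject H₀ | H₀ true) = P(K ≥ 3 | p = 3/20), K ~ Binomial(8, 3/20).
Via the complement, α = 1 − Σ_{j=0}^{2} C(8,j)(3/20)^j(17/20)^{8-j} = 2693447019/25600000000.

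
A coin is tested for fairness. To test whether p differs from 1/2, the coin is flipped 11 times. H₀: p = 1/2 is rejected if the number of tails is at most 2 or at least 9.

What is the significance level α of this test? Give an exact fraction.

67/1024

α = P(K ≤ 2 or K ≥ 9 | p = 1/2), K ~ Binomial(11, 1/2).
Each tail has probability (1 + 11 + 55)/2048; doubling gives α = 134/2048 = 67/1024.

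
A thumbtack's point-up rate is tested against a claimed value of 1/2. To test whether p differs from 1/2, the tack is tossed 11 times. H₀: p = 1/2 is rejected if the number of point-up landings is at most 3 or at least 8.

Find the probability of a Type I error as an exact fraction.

The significance level is the null-hypothesis probability of the rejection region {≤3} ∪ {≥8}.
The two tails are symmetric, so α = 2·(1 + 11 + 55 + 165)/2^11 = 464/2048 = 29/128.

29/128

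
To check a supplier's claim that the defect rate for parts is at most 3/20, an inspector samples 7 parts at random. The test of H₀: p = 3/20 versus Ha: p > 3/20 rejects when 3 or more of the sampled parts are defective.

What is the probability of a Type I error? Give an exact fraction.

18883881/256000000

Under H₀, Y ~ Binomial(7, 3/20); the Type I error rate is P(Y ≥ 3).
Computing the lower-tail complement: 1 − 237116119/256000000 = 18883881/256000000.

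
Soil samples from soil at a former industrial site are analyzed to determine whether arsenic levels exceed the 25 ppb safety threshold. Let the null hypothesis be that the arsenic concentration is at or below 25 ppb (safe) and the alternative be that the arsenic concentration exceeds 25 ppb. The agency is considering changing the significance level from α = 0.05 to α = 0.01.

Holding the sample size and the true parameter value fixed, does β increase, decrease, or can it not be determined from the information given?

Lowering α raises the bar for rejection; under Ha, the test now fails to reject on outcomes it previously would have rejected.

It increases.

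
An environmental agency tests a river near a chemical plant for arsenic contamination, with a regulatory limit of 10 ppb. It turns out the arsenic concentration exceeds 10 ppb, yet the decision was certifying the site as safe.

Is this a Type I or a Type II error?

The null hypothesis here is that the arsenic concentration is at or below 10 ppb (safe).
'Certifying the site as safe' corresponds to failing to reject H₀.
H₀ was not rejected but H₀ is false — a Type II error (false negative).

Type II error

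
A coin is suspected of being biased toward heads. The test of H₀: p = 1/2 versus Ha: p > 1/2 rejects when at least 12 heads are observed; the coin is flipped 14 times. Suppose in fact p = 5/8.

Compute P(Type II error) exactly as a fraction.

β = P(fail to reject H₀ | Ha true) = P(S ≤ 11 | p = 5/8), S ~ Binomial(14, 5/8).
Equivalently, β = 1 − P(S ≥ 12) = 2070361146177/2199023255552.

2070361146177/2199023255552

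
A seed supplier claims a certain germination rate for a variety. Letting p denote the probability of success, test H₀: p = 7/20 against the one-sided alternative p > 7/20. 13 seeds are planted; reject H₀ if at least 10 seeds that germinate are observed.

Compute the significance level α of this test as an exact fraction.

5149806264519/2048000000000000

The Type I error probability is α = P(Y ≥ 10) computed under H₀, where Y ~ Binomial(13, 7/20).
Summing C(13,j)(7/20)^j(13/20)^{13−j} for j = 10,…,13 gives 5149806264519/2048000000000000.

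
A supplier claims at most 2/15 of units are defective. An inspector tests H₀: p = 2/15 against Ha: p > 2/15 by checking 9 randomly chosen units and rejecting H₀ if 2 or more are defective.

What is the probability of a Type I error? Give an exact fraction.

13155707024/38443359375

Under H₀, S ~ Binomial(9, 2/15); the Type I error rate is P(S ≥ 2).
Computing the lower-tail complement: 1 − 25287652351/38443359375 = 13155707024/38443359375.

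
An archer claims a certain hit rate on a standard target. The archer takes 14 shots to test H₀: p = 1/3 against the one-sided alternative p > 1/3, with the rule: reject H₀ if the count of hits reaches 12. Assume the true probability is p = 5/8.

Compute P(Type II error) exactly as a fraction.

β = P(fail to reject H₀ | Ha true) = P(K ≤ 11 | p = 5/8), K ~ Binomial(14, 5/8).
Summing C(14,j)·(5/8)^j·(3/8)^{14-j} for j = 0..11 gives 2070361146177/2199023255552.

2070361146177/2199023255552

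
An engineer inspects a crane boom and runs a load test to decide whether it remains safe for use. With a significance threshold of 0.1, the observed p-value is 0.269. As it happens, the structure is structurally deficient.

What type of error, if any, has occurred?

The conventional null hypothesis is that the structure meets the required load capacity (safe).
Since p = 0.269 ≥ α = 0.1, H₀ is not rejected.
H₀ is false (actually the structure is structurally deficient).
Failing to reject a false H₀ is a Type II error.

Type II error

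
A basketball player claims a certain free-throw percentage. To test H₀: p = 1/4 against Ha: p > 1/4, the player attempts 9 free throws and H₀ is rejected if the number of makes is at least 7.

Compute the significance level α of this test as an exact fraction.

11/8192

α = P(reject H₀ | H₀ true) = P(Y ≥ 7 | p = 1/4), with Y ~ Binomial(9, 1/4).
Summing C(9,j)(1/4)^j(3/4)^{9−j} for j = 7,…,9 gives 11/8192.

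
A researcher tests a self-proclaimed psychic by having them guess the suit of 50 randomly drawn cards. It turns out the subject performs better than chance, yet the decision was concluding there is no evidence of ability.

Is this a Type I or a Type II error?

Type II error

The null hypothesis here is that the subject is guessing at random (p = 1/4).
'Concluding there is no evidence of ability' corresponds to failing to reject H₀.
H₀ was not rejected but H₀ is false — a Type II error (false negative).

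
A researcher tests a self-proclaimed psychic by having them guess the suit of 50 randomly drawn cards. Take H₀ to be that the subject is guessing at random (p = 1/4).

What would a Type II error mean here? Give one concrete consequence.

A Type II error is failing to reject H₀ when H₀ is false.
Here that means concluding there is no evidence of ability when actually the subject performs better than chance.

A Type II error would mean concluding that the subject is guessing at random (p = 1/4) (or at least failing to establish that the subject performs better than chance) when in fact the subject performs better than chance. Consequence: genuine ability (if it existed) would go unrecognized.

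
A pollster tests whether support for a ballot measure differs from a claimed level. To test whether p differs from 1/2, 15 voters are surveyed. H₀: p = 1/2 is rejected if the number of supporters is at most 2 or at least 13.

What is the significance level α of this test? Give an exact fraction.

121/16384

The significance level is the null-hypothesis probability of the rejection region {≤2} ∪ {≥13}.
The two tails are symmetric, so α = 2·(1 + 15 + 105)/2^15 = 242/32768 = 121/16384.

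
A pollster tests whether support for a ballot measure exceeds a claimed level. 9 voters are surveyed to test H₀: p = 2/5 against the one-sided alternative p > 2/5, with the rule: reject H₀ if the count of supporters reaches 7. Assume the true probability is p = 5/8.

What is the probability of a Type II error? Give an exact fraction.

24101307/33554432

Under the alternative p = 5/8, S ~ Binomial(9, 5/8); β is the probability the test does not reject, P(S < 7).
Adding the binomial probabilities P(S=0)+…+P(S=6) at p = 5/8 gives 24101307/33554432.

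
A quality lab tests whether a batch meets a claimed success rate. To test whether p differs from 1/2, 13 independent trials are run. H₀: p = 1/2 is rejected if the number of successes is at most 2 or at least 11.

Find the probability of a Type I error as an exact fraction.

23/1024

α = P(S ≤ 2 or S ≥ 11 | p = 1/2), S ~ Binomial(13, 1/2).
The two tails are symmetric, so α = 2·(1 + 13 + 78)/2^13 = 184/8192 = 23/1024.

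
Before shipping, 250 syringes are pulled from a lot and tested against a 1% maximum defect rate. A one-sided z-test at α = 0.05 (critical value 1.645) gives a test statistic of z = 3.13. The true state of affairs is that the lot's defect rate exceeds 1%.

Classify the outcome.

The conventional null hypothesis is that the lot's defect rate is 1% (within specification).
Since z = 3.13 > z* = 1.645, H₀ is rejected.
H₀ is false (actually the lot's defect rate exceeds 1%).
The decision matches the true state — no error.

Neither — the decision is correct.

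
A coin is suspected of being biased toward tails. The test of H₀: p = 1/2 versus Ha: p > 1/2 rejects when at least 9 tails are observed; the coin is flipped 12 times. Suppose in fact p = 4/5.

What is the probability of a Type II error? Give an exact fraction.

β = P(fail to reject H₀ | Ha true) = P(Y ≤ 8 | p = 4/5), Y ~ Binomial(12, 4/5).
Equivalently, β = 1 − P(Y ≥ 9) = 10030813/48828125.

10030813/48828125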